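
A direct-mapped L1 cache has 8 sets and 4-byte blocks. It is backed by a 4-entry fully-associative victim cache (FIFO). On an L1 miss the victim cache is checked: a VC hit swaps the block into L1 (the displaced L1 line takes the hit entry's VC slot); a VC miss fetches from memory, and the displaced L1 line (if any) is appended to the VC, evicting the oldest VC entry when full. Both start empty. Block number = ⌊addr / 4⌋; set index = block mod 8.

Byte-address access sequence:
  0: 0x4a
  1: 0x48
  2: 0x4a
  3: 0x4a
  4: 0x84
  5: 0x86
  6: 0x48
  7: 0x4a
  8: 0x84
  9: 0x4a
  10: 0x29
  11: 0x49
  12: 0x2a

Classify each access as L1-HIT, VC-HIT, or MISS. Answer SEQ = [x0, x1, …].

0: 0x4a (blk 18, set 2) → MISS  vc=[]
1: 0x48 (blk 18, set 2) → L1-HIT  vc=[]
2: 0x4a (blk 18, set 2) → L1-HIT  vc=[]
3: 0x4a (blk 18, set 2) → L1-HIT  vc=[]
4: 0x84 (blk 33, set 1) → MISS  vc=[]
5: 0x86 (blk 33, set 1) → L1-HIT  vc=[]
6: 0x48 (blk 18, set 2) → L1-HIT  vc=[]
7: 0x4a (blk 18, set 2) → L1-HIT  vc=[]
8: 0x84 (blk 33, set 1) → L1-HIT  vc=[]
9: 0x4a (blk 18, set 2) → L1-HIT  vc=[]
10: 0x29 (blk 10, set 2) → MISS  vc=[18]
11: 0x49 (blk 18, set 2) → VC-HIT  vc=[10]
12: 0x2a (blk 10, set 2) → VC-HIT  vc=[18]

SEQ = [MISS, L1-HIT, L1-HIT, L1-HIT, MISS, L1-HIT, L1-HIT, L1-HIT, L1-HIT, L1-HIT, MISS, VC-HIT, VC-HIT]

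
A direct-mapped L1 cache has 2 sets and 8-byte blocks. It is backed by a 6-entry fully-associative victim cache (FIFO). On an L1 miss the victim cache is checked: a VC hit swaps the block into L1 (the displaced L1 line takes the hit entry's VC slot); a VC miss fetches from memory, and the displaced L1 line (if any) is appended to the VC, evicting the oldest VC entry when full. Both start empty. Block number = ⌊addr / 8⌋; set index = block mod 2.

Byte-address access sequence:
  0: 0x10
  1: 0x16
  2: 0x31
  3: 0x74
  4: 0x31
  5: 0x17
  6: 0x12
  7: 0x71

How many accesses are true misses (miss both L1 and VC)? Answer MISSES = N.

MISSES = 3

#0 0x10→b2/s0 MISS; vc=[]
#1 0x16→b2/s0 L1-HIT; vc=[]
#2 0x31→b6/s0 MISS; vc=[2]
#3 0x74→b14/s0 MISS; vc=[2,6]
#4 0x31→b6/s0 VC-HIT; vc=[2,14]
#5 0x17→b2/s0 VC-HIT; vc=[6,14]
#6 0x12→b2/s0 L1-HIT; vc=[6,14]
#7 0x71→b14/s0 VC-HIT; vc=[6,2]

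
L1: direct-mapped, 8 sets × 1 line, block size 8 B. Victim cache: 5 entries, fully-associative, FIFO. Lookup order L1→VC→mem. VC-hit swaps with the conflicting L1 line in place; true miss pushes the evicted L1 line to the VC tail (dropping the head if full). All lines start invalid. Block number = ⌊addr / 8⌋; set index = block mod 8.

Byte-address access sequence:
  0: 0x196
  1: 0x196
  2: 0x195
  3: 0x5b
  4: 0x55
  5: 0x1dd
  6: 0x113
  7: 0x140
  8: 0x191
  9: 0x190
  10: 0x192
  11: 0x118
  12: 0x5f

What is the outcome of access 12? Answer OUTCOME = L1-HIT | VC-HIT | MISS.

OUTCOME = VC-HIT

0: 0x196 (blk 50, set 2) → MISS  vc=[]
1: 0x196 (blk 50, set 2) → L1-HIT  vc=[]
2: 0x195 (blk 50, set 2) → L1-HIT  vc=[]
3: 0x5b (blk 11, set 3) → MISS  vc=[]
4: 0x55 (blk 10, set 2) → MISS  vc=[50]
5: 0x1dd (blk 59, set 3) → MISS  vc=[50, 11]
6: 0x113 (blk 34, set 2) → MISS  vc=[50, 11, 10]
7: 0x140 (blk 40, set 0) → MISS  vc=[50, 11, 10]
8: 0x191 (blk 50, set 2) → VC-HIT  vc=[34, 11, 10]
9: 0x190 (blk 50, set 2) → L1-HIT  vc=[34, 11, 10]
10: 0x192 (blk 50, set 2) → L1-HIT  vc=[34, 11, 10]
11: 0x118 (blk 35, set 3) → MISS  vc=[34, 11, 10, 59]
12: 0x5f (blk 11, set 3) → VC-HIT  vc=[34, 35, 10, 59]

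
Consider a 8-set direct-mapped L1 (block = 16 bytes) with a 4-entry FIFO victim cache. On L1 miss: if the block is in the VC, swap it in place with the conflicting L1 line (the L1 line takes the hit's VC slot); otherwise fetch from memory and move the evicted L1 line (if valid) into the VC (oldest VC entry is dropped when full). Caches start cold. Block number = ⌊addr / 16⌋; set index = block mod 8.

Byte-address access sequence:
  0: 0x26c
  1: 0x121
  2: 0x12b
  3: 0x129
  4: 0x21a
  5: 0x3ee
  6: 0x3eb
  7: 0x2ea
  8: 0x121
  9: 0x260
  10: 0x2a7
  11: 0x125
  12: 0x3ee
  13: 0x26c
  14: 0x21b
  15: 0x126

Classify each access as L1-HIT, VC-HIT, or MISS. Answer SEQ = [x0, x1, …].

#0 0x26c→b38/s6 MISS; vc=[]
#1 0x121→b18/s2 MISS; vc=[]
#2 0x12b→b18/s2 L1-HIT; vc=[]
#3 0x129→b18/s2 L1-HIT; vc=[]
#4 0x21a→b33/s1 MISS; vc=[]
#5 0x3ee→b62/s6 MISS; vc=[38]
#6 0x3eb→b62/s6 L1-HIT; vc=[38]
#7 0x2ea→b46/s6 MISS; vc=[38,62]
#8 0x121→b18/s2 L1-HIT; vc=[38,62]
#9 0x260→b38/s6 VC-HIT; vc=[46,62]
#10 0x2a7→b42/s2 MISS; vc=[46,62,18]
#11 0x125→b18/s2 VC-HIT; vc=[46,62,42]
#12 0x3ee→b62/s6 VC-HIT; vc=[46,38,42]
#13 0x26c→b38/s6 VC-HIT; vc=[46,62,42]
#14 0x21b→b33/s1 L1-HIT; vc=[46,62,42]
#15 0x126→b18/s2 L1-HIT; vc=[46,62,42]

SEQ = [MISS, MISS, L1-HIT, L1-HIT, MISS, MISS, L1-HIT, MISS, L1-HIT, VC-HIT, MISS, VC-HIT, VC-HIT, VC-HIT, L1-HIT, L1-HIT]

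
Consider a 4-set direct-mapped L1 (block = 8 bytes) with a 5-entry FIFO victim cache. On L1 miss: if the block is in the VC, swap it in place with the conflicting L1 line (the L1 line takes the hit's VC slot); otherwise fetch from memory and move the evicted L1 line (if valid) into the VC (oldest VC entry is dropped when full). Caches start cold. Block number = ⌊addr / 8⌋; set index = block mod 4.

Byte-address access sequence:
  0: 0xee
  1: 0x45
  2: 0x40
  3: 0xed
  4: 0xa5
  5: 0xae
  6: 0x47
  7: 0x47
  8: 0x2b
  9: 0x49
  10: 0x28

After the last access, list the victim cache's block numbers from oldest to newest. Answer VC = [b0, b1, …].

VC = [20, 29, 21, 9]

#0 0xee→b29/s1 MISS; vc=[]
#1 0x45→b8/s0 MISS; vc=[]
#2 0x40→b8/s0 L1-HIT; vc=[]
#3 0xed→b29/s1 L1-HIT; vc=[]
#4 0xa5→b20/s0 MISS; vc=[8]
#5 0xae→b21/s1 MISS; vc=[8,29]
#6 0x47→b8/s0 VC-HIT; vc=[20,29]
#7 0x47→b8/s0 L1-HIT; vc=[20,29]
#8 0x2b→b5/s1 MISS; vc=[20,29,21]
#9 0x49→b9/s1 MISS; vc=[20,29,21,5]
#10 0x28→b5/s1 VC-HIT; vc=[20,29,21,9]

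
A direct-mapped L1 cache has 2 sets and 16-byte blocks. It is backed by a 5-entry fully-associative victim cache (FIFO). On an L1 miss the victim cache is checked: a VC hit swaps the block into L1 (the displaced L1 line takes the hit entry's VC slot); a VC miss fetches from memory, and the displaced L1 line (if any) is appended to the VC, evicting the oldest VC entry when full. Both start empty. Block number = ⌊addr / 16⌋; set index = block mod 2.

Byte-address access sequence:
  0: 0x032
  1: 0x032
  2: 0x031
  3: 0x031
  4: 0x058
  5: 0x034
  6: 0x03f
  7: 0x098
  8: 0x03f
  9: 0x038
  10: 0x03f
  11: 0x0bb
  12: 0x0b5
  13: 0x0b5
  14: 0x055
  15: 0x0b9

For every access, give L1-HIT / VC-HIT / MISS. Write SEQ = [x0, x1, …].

#0 0x32→b3/s1 MISS; vc=[]
#1 0x32→b3/s1 L1-HIT; vc=[]
#2 0x31→b3/s1 L1-HIT; vc=[]
#3 0x31→b3/s1 L1-HIT; vc=[]
#4 0x58→b5/s1 MISS; vc=[3]
#5 0x34→b3/s1 VC-HIT; vc=[5]
#6 0x3f→b3/s1 L1-HIT; vc=[5]
#7 0x98→b9/s1 MISS; vc=[5,3]
#8 0x3f→b3/s1 VC-HIT; vc=[5,9]
#9 0x38→b3/s1 L1-HIT; vc=[5,9]
#10 0x3f→b3/s1 L1-HIT; vc=[5,9]
#11 0xbb→b11/s1 MISS; vc=[5,9,3]
#12 0xb5→b11/s1 L1-HIT; vc=[5,9,3]
#13 0xb5→b11/s1 L1-HIT; vc=[5,9,3]
#14 0x55→b5/s1 VC-HIT; vc=[11,9,3]
#15 0xb9→b11/s1 VC-HIT; vc=[5,9,3]

SEQ = [MISS, L1-HIT, L1-HIT, L1-HIT, MISS, VC-HIT, L1-HIT, MISS, VC-HIT, L1-HIT, L1-HIT, MISS, L1-HIT, L1-HIT, VC-HIT, VC-HIT]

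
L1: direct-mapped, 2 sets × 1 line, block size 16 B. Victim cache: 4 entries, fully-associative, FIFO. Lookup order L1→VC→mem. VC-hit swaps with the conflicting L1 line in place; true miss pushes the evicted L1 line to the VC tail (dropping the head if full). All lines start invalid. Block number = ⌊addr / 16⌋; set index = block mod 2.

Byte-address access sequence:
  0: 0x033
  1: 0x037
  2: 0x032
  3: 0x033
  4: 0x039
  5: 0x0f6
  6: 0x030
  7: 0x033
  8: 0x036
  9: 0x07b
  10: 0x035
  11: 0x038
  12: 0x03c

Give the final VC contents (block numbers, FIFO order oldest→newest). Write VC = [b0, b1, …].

  [0] addr=0x33 blk=3 s=1: MISS | VC []
  [1] addr=0x37 blk=3 s=1: L1-HIT | VC []
  [2] addr=0x32 blk=3 s=1: L1-HIT | VC []
  [3] addr=0x33 blk=3 s=1: L1-HIT | VC []
  [4] addr=0x39 blk=3 s=1: L1-HIT | VC []
  [5] addr=0xf6 blk=15 s=1: MISS | VC [3]
  [6] addr=0x30 blk=3 s=1: VC-HIT | VC [15]
  [7] addr=0x33 blk=3 s=1: L1-HIT | VC [15]
  [8] addr=0x36 blk=3 s=1: L1-HIT | VC [15]
  [9] addr=0x7b blk=7 s=1: MISS | VC [15, 3]
  [10] addr=0x35 blk=3 s=1: VC-HIT | VC [15, 7]
  [11] addr=0x38 blk=3 s=1: L1-HIT | VC [15, 7]
  [12] addr=0x3c blk=3 s=1: L1-HIT | VC [15, 7]

VC = [15, 7]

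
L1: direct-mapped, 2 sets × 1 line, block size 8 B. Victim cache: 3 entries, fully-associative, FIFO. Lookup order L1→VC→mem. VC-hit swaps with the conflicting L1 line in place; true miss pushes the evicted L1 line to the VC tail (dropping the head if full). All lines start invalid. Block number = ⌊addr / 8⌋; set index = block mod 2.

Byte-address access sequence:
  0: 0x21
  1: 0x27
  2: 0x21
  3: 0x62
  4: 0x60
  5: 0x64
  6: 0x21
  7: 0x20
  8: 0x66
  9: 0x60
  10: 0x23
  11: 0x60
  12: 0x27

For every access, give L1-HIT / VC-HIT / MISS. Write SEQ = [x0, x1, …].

#0 0x21→b4/s0 MISS; vc=[]
#1 0x27→b4/s0 L1-HIT; vc=[]
#2 0x21→b4/s0 L1-HIT; vc=[]
#3 0x62→b12/s0 MISS; vc=[4]
#4 0x60→b12/s0 L1-HIT; vc=[4]
#5 0x64→b12/s0 L1-HIT; vc=[4]
#6 0x21→b4/s0 VC-HIT; vc=[12]
#7 0x20→b4/s0 L1-HIT; vc=[12]
#8 0x66→b12/s0 VC-HIT; vc=[4]
#9 0x60→b12/s0 L1-HIT; vc=[4]
#10 0x23→b4/s0 VC-HIT; vc=[12]
#11 0x60→b12/s0 VC-HIT; vc=[4]
#12 0x27→b4/s0 VC-HIT; vc=[12]

SEQ = [MISS, L1-HIT, L1-HIT, MISS, L1-HIT, L1-HIT, VC-HIT, L1-HIT, VC-HIT, L1-HIT, VC-HIT, VC-HIT, VC-HIT]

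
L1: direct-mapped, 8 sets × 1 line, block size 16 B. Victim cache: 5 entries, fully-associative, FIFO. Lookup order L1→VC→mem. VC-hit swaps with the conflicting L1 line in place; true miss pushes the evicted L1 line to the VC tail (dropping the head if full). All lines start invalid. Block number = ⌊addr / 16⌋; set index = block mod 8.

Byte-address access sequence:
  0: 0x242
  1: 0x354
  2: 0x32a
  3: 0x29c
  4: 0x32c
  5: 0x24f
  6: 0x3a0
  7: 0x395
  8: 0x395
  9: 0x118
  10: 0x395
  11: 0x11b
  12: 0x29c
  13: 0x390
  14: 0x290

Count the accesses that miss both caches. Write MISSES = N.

MISSES = 7

  [0] addr=0x242 blk=36 s=4: MISS | VC []
  [1] addr=0x354 blk=53 s=5: MISS | VC []
  [2] addr=0x32a blk=50 s=2: MISS | VC []
  [3] addr=0x29c blk=41 s=1: MISS | VC []
  [4] addr=0x32c blk=50 s=2: L1-HIT | VC []
  [5] addr=0x24f blk=36 s=4: L1-HIT | VC []
  [6] addr=0x3a0 blk=58 s=2: MISS | VC [50]
  [7] addr=0x395 blk=57 s=1: MISS | VC [50, 41]
  [8] addr=0x395 blk=57 s=1: L1-HIT | VC [50, 41]
  [9] addr=0x118 blk=17 s=1: MISS | VC [50, 41, 57]
  [10] addr=0x395 blk=57 s=1: VC-HIT | VC [50, 41, 17]
  [11] addr=0x11b blk=17 s=1: VC-HIT | VC [50, 41, 57]
  [12] addr=0x29c blk=41 s=1: VC-HIT | VC [50, 17, 57]
  [13] addr=0x390 blk=57 s=1: VC-HIT | VC [50, 17, 41]
  [14] addr=0x290 blk=41 s=1: VC-HIT | VC [50, 17, 57]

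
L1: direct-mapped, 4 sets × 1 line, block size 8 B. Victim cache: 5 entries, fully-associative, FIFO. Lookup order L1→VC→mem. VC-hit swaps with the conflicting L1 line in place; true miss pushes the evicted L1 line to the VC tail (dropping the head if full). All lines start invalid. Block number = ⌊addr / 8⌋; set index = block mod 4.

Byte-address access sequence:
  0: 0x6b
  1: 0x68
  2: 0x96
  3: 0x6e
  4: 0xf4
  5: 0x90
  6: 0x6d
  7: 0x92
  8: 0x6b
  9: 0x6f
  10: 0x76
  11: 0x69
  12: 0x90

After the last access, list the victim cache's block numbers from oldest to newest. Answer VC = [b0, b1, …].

VC = [30, 14]

  [0] addr=0x6b blk=13 s=1: MISS | VC []
  [1] addr=0x68 blk=13 s=1: L1-HIT | VC []
  [2] addr=0x96 blk=18 s=2: MISS | VC []
  [3] addr=0x6e blk=13 s=1: L1-HIT | VC []
  [4] addr=0xf4 blk=30 s=2: MISS | VC [18]
  [5] addr=0x90 blk=18 s=2: VC-HIT | VC [30]
  [6] addr=0x6d blk=13 s=1: L1-HIT | VC [30]
  [7] addr=0x92 blk=18 s=2: L1-HIT | VC [30]
  [8] addr=0x6b blk=13 s=1: L1-HIT | VC [30]
  [9] addr=0x6f blk=13 s=1: L1-HIT | VC [30]
  [10] addr=0x76 blk=14 s=2: MISS | VC [30, 18]
  [11] addr=0x69 blk=13 s=1: L1-HIT | VC [30, 18]
  [12] addr=0x90 blk=18 s=2: VC-HIT | VC [30, 14]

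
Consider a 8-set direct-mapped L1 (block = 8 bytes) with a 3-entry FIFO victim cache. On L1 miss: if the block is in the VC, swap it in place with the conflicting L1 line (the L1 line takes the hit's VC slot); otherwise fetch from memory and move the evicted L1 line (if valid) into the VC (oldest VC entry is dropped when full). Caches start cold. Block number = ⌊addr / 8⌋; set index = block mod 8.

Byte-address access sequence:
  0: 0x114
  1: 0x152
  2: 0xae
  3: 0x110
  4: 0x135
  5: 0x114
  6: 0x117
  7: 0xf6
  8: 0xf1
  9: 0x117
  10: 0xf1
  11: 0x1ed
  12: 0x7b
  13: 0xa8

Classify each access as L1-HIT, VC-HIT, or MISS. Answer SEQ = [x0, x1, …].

SEQ = [MISS, MISS, MISS, VC-HIT, MISS, L1-HIT, L1-HIT, MISS, L1-HIT, L1-HIT, L1-HIT, MISS, MISS, VC-HIT]

0: 0x114 (blk 34, set 2) → MISS  vc=[]
1: 0x152 (blk 42, set 2) → MISS  vc=[34]
2: 0xae (blk 21, set 5) → MISS  vc=[34]
3: 0x110 (blk 34, set 2) → VC-HIT  vc=[42]
4: 0x135 (blk 38, set 6) → MISS  vc=[42]
5: 0x114 (blk 34, set 2) → L1-HIT  vc=[42]
6: 0x117 (blk 34, set 2) → L1-HIT  vc=[42]
7: 0xf6 (blk 30, set 6) → MISS  vc=[42, 38]
8: 0xf1 (blk 30, set 6) → L1-HIT  vc=[42, 38]
9: 0x117 (blk 34, set 2) → L1-HIT  vc=[42, 38]
10: 0xf1 (blk 30, set 6) → L1-HIT  vc=[42, 38]
11: 0x1ed (blk 61, set 5) → MISS  vc=[42, 38, 21]
12: 0x7b (blk 15, set 7) → MISS  vc=[42, 38, 21]
13: 0xa8 (blk 21, set 5) → VC-HIT  vc=[42, 38, 61]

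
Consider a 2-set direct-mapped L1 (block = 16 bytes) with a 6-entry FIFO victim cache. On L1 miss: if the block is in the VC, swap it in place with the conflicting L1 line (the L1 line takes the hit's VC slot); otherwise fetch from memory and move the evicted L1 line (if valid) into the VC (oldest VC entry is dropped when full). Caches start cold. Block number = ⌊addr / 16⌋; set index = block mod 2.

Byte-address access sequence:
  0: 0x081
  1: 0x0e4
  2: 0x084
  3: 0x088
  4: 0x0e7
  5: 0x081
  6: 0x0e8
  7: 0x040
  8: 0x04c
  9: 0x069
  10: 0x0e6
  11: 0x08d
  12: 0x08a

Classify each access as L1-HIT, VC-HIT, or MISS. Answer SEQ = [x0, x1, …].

0: 0x81 (blk 8, set 0) → MISS  vc=[]
1: 0xe4 (blk 14, set 0) → MISS  vc=[8]
2: 0x84 (blk 8, set 0) → VC-HIT  vc=[14]
3: 0x88 (blk 8, set 0) → L1-HIT  vc=[14]
4: 0xe7 (blk 14, set 0) → VC-HIT  vc=[8]
5: 0x81 (blk 8, set 0) → VC-HIT  vc=[14]
6: 0xe8 (blk 14, set 0) → VC-HIT  vc=[8]
7: 0x40 (blk 4, set 0) → MISS  vc=[8, 14]
8: 0x4c (blk 4, set 0) → L1-HIT  vc=[8, 14]
9: 0x69 (blk 6, set 0) → MISS  vc=[8, 14, 4]
10: 0xe6 (blk 14, set 0) → VC-HIT  vc=[8, 6, 4]
11: 0x8d (blk 8, set 0) → VC-HIT  vc=[14, 6, 4]
12: 0x8a (blk 8, set 0) → L1-HIT  vc=[14, 6, 4]

SEQ = [MISS, MISS, VC-HIT, L1-HIT, VC-HIT, VC-HIT, VC-HIT, MISS, L1-HIT, MISS, VC-HIT, VC-HIT, L1-HIT]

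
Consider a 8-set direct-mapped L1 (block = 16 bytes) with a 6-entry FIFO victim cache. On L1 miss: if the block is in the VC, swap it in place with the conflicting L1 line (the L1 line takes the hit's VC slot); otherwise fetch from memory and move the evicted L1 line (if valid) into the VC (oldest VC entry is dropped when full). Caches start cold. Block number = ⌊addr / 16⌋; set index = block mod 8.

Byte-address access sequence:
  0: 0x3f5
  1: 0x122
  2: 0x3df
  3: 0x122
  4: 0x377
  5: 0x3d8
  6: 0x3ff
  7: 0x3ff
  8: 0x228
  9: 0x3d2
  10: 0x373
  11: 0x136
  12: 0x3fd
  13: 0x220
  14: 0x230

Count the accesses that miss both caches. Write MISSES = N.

#0 0x3f5→b63/s7 MISS; vc=[]
#1 0x122→b18/s2 MISS; vc=[]
#2 0x3df→b61/s5 MISS; vc=[]
#3 0x122→b18/s2 L1-HIT; vc=[]
#4 0x377→b55/s7 MISS; vc=[63]
#5 0x3d8→b61/s5 L1-HIT; vc=[63]
#6 0x3ff→b63/s7 VC-HIT; vc=[55]
#7 0x3ff→b63/s7 L1-HIT; vc=[55]
#8 0x228→b34/s2 MISS; vc=[55,18]
#9 0x3d2→b61/s5 L1-HIT; vc=[55,18]
#10 0x373→b55/s7 VC-HIT; vc=[63,18]
#11 0x136→b19/s3 MISS; vc=[63,18]
#12 0x3fd→b63/s7 VC-HIT; vc=[55,18]
#13 0x220→b34/s2 L1-HIT; vc=[55,18]
#14 0x230→b35/s3 MISS; vc=[55,18,19]

MISSES = 7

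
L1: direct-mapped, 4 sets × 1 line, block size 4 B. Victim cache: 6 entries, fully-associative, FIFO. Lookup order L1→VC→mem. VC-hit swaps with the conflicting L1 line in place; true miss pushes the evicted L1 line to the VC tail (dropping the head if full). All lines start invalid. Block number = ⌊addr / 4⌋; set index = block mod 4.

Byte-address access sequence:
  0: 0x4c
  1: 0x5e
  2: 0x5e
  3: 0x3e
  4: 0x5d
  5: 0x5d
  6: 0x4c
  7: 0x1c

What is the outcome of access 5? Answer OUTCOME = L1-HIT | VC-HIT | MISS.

  [0] addr=0x4c blk=19 s=3: MISS | VC []
  [1] addr=0x5e blk=23 s=3: MISS | VC [19]
  [2] addr=0x5e blk=23 s=3: L1-HIT | VC [19]
  [3] addr=0x3e blk=15 s=3: MISS | VC [19, 23]
  [4] addr=0x5d blk=23 s=3: VC-HIT | VC [19, 15]
  [5] addr=0x5d blk=23 s=3: L1-HIT | VC [19, 15]
  [6] addr=0x4c blk=19 s=3: VC-HIT | VC [23, 15]
  [7] addr=0x1c blk=7 s=3: MISS | VC [23, 15, 19]

OUTCOME = L1-HIT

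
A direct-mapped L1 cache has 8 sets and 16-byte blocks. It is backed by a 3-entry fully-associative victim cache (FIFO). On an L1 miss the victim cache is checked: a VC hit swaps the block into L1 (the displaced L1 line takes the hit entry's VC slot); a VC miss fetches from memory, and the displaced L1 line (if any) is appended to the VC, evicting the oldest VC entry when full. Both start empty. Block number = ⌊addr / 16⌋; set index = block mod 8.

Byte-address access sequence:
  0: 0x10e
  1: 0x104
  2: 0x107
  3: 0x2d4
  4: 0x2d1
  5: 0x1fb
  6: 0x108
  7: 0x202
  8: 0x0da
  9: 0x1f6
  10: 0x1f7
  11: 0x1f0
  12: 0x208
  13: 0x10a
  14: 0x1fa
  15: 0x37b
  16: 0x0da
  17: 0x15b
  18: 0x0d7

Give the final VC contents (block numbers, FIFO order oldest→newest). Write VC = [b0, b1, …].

0: 0x10e (blk 16, set 0) → MISS  vc=[]
1: 0x104 (blk 16, set 0) → L1-HIT  vc=[]
2: 0x107 (blk 16, set 0) → L1-HIT  vc=[]
3: 0x2d4 (blk 45, set 5) → MISS  vc=[]
4: 0x2d1 (blk 45, set 5) → L1-HIT  vc=[]
5: 0x1fb (blk 31, set 7) → MISS  vc=[]
6: 0x108 (blk 16, set 0) → L1-HIT  vc=[]
7: 0x202 (blk 32, set 0) → MISS  vc=[16]
8: 0xda (blk 13, set 5) → MISS  vc=[16, 45]
9: 0x1f6 (blk 31, set 7) → L1-HIT  vc=[16, 45]
10: 0x1f7 (blk 31, set 7) → L1-HIT  vc=[16, 45]
11: 0x1f0 (blk 31, set 7) → L1-HIT  vc=[16, 45]
12: 0x208 (blk 32, set 0) → L1-HIT  vc=[16, 45]
13: 0x10a (blk 16, set 0) → VC-HIT  vc=[32, 45]
14: 0x1fa (blk 31, set 7) → L1-HIT  vc=[32, 45]
15: 0x37b (blk 55, set 7) → MISS  vc=[32, 45, 31]
16: 0xda (blk 13, set 5) → L1-HIT  vc=[32, 45, 31]
17: 0x15b (blk 21, set 5) → MISS  vc=[45, 31, 13]
18: 0xd7 (blk 13, set 5) → VC-HIT  vc=[45, 31, 21]

VC = [45, 31, 21]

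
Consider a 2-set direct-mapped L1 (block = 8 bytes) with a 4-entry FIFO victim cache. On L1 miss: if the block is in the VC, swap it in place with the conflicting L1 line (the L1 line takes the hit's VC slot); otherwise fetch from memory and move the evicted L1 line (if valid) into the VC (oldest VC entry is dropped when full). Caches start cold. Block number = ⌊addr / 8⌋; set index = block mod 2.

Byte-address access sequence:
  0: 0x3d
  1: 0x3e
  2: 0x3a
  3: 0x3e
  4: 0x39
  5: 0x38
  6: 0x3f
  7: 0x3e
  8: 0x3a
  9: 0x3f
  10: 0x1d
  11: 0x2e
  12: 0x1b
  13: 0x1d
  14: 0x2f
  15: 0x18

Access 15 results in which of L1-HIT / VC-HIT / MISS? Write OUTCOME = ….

OUTCOME = VC-HIT

#0 0x3d→b7/s1 MISS; vc=[]
#1 0x3e→b7/s1 L1-HIT; vc=[]
#2 0x3a→b7/s1 L1-HIT; vc=[]
#3 0x3e→b7/s1 L1-HIT; vc=[]
#4 0x39→b7/s1 L1-HIT; vc=[]
#5 0x38→b7/s1 L1-HIT; vc=[]
#6 0x3f→b7/s1 L1-HIT; vc=[]
#7 0x3e→b7/s1 L1-HIT; vc=[]
#8 0x3a→b7/s1 L1-HIT; vc=[]
#9 0x3f→b7/s1 L1-HIT; vc=[]
#10 0x1d→b3/s1 MISS; vc=[7]
#11 0x2e→b5/s1 MISS; vc=[7,3]
#12 0x1b→b3/s1 VC-HIT; vc=[7,5]
#13 0x1d→b3/s1 L1-HIT; vc=[7,5]
#14 0x2f→b5/s1 VC-HIT; vc=[7,3]
#15 0x18→b3/s1 VC-HIT; vc=[7,5]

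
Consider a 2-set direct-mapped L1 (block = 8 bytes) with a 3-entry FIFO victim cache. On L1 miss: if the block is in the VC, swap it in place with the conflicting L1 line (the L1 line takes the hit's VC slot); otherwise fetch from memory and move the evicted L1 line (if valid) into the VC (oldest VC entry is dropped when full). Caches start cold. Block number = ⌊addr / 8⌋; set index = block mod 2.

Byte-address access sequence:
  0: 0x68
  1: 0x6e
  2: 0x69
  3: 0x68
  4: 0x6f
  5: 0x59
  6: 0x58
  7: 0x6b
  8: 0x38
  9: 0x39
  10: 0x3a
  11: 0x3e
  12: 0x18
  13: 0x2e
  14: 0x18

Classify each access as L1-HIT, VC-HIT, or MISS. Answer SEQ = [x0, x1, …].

#0 0x68→b13/s1 MISS; vc=[]
#1 0x6e→b13/s1 L1-HIT; vc=[]
#2 0x69→b13/s1 L1-HIT; vc=[]
#3 0x68→b13/s1 L1-HIT; vc=[]
#4 0x6f→b13/s1 L1-HIT; vc=[]
#5 0x59→b11/s1 MISS; vc=[13]
#6 0x58→b11/s1 L1-HIT; vc=[13]
#7 0x6b→b13/s1 VC-HIT; vc=[11]
#8 0x38→b7/s1 MISS; vc=[11,13]
#9 0x39→b7/s1 L1-HIT; vc=[11,13]
#10 0x3a→b7/s1 L1-HIT; vc=[11,13]
#11 0x3e→b7/s1 L1-HIT; vc=[11,13]
#12 0x18→b3/s1 MISS; vc=[11,13,7]
#13 0x2e→b5/s1 MISS; vc=[13,7,3]
#14 0x18→b3/s1 VC-HIT; vc=[13,7,5]

SEQ = [MISS, L1-HIT, L1-HIT, L1-HIT, L1-HIT, MISS, L1-HIT, VC-HIT, MISS, L1-HIT, L1-HIT, L1-HIT, MISS, MISS, VC-HIT]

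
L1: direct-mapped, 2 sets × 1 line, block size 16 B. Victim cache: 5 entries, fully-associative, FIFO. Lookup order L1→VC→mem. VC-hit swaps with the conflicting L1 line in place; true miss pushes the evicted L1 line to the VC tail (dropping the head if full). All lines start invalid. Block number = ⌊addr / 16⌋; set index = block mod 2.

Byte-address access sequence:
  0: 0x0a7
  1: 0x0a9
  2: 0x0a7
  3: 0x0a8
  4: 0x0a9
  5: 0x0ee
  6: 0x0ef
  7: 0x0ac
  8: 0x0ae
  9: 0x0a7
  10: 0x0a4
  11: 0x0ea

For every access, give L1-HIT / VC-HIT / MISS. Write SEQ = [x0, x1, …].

SEQ = [MISS, L1-HIT, L1-HIT, L1-HIT, L1-HIT, MISS, L1-HIT, VC-HIT, L1-HIT, L1-HIT, L1-HIT, VC-HIT]

  [0] addr=0xa7 blk=10 s=0: MISS | VC []
  [1] addr=0xa9 blk=10 s=0: L1-HIT | VC []
  [2] addr=0xa7 blk=10 s=0: L1-HIT | VC []
  [3] addr=0xa8 blk=10 s=0: L1-HIT | VC []
  [4] addr=0xa9 blk=10 s=0: L1-HIT | VC []
  [5] addr=0xee blk=14 s=0: MISS | VC [10]
  [6] addr=0xef blk=14 s=0: L1-HIT | VC [10]
  [7] addr=0xac blk=10 s=0: VC-HIT | VC [14]
  [8] addr=0xae blk=10 s=0: L1-HIT | VC [14]
  [9] addr=0xa7 blk=10 s=0: L1-HIT | VC [14]
  [10] addr=0xa4 blk=10 s=0: L1-HIT | VC [14]
  [11] addr=0xea blk=14 s=0: VC-HIT | VC [10]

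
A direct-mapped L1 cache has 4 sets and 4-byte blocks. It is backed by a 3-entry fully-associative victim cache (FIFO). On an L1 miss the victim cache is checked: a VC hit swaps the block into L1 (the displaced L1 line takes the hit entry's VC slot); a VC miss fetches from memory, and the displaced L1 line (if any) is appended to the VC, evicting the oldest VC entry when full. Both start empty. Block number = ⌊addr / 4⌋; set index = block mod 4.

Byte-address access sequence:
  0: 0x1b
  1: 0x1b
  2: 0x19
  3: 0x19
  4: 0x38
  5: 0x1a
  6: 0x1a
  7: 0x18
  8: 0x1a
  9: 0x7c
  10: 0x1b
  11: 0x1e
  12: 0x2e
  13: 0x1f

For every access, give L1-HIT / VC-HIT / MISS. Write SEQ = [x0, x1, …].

#0 0x1b→b6/s2 MISS; vc=[]
#1 0x1b→b6/s2 L1-HIT; vc=[]
#2 0x19→b6/s2 L1-HIT; vc=[]
#3 0x19→b6/s2 L1-HIT; vc=[]
#4 0x38→b14/s2 MISS; vc=[6]
#5 0x1a→b6/s2 VC-HIT; vc=[14]
#6 0x1a→b6/s2 L1-HIT; vc=[14]
#7 0x18→b6/s2 L1-HIT; vc=[14]
#8 0x1a→b6/s2 L1-HIT; vc=[14]
#9 0x7c→b31/s3 MISS; vc=[14]
#10 0x1b→b6/s2 L1-HIT; vc=[14]
#11 0x1e→b7/s3 MISS; vc=[14,31]
#12 0x2e→b11/s3 MISS; vc=[14,31,7]
#13 0x1f→b7/s3 VC-HIT; vc=[14,31,11]

SEQ = [MISS, L1-HIT, L1-HIT, L1-HIT, MISS, VC-HIT, L1-HIT, L1-HIT, L1-HIT, MISS, L1-HIT, MISS, MISS, VC-HIT]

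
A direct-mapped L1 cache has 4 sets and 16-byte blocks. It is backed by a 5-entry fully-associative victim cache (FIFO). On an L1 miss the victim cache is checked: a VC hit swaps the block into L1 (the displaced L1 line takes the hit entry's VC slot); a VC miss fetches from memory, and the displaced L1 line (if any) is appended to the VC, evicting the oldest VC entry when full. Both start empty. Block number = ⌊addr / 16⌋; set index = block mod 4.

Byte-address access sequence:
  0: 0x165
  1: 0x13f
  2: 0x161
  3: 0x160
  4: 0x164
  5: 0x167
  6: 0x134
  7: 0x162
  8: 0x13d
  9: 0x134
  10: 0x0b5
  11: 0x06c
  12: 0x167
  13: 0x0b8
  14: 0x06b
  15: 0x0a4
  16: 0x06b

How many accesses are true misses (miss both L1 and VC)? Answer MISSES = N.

0: 0x165 (blk 22, set 2) → MISS  vc=[]
1: 0x13f (blk 19, set 3) → MISS  vc=[]
2: 0x161 (blk 22, set 2) → L1-HIT  vc=[]
3: 0x160 (blk 22, set 2) → L1-HIT  vc=[]
4: 0x164 (blk 22, set 2) → L1-HIT  vc=[]
5: 0x167 (blk 22, set 2) → L1-HIT  vc=[]
6: 0x134 (blk 19, set 3) → L1-HIT  vc=[]
7: 0x162 (blk 22, set 2) → L1-HIT  vc=[]
8: 0x13d (blk 19, set 3) → L1-HIT  vc=[]
9: 0x134 (blk 19, set 3) → L1-HIT  vc=[]
10: 0xb5 (blk 11, set 3) → MISS  vc=[19]
11: 0x6c (blk 6, set 2) → MISS  vc=[19, 22]
12: 0x167 (blk 22, set 2) → VC-HIT  vc=[19, 6]
13: 0xb8 (blk 11, set 3) → L1-HIT  vc=[19, 6]
14: 0x6b (blk 6, set 2) → VC-HIT  vc=[19, 22]
15: 0xa4 (blk 10, set 2) → MISS  vc=[19, 22, 6]
16: 0x6b (blk 6, set 2) → VC-HIT  vc=[19, 22, 10]

MISSES = 5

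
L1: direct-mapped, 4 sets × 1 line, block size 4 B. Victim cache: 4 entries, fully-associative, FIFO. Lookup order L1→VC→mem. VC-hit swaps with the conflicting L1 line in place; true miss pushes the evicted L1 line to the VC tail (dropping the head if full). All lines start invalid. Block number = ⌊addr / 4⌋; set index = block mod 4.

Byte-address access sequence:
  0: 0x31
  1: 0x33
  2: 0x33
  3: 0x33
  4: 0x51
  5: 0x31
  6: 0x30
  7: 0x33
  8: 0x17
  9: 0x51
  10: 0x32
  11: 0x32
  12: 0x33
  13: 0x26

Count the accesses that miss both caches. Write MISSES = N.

0: 0x31 (blk 12, set 0) → MISS  vc=[]
1: 0x33 (blk 12, set 0) → L1-HIT  vc=[]
2: 0x33 (blk 12, set 0) → L1-HIT  vc=[]
3: 0x33 (blk 12, set 0) → L1-HIT  vc=[]
4: 0x51 (blk 20, set 0) → MISS  vc=[12]
5: 0x31 (blk 12, set 0) → VC-HIT  vc=[20]
6: 0x30 (blk 12, set 0) → L1-HIT  vc=[20]
7: 0x33 (blk 12, set 0) → L1-HIT  vc=[20]
8: 0x17 (blk 5, set 1) → MISS  vc=[20]
9: 0x51 (blk 20, set 0) → VC-HIT  vc=[12]
10: 0x32 (blk 12, set 0) → VC-HIT  vc=[20]
11: 0x32 (blk 12, set 0) → L1-HIT  vc=[20]
12: 0x33 (blk 12, set 0) → L1-HIT  vc=[20]
13: 0x26 (blk 9, set 1) → MISS  vc=[20, 5]

MISSES = 4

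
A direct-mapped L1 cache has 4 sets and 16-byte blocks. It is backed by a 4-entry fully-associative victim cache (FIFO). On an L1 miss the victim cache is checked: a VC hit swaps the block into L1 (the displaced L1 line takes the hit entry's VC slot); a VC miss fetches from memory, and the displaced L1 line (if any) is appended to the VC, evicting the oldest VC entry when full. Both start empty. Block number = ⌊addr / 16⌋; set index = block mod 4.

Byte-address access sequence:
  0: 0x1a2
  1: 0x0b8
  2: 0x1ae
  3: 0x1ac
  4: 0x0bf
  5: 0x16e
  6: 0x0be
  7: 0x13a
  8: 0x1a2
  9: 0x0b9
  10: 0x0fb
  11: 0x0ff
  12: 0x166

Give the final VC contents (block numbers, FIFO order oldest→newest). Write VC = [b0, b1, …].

#0 0x1a2→b26/s2 MISS; vc=[]
#1 0xb8→b11/s3 MISS; vc=[]
#2 0x1ae→b26/s2 L1-HIT; vc=[]
#3 0x1ac→b26/s2 L1-HIT; vc=[]
#4 0xbf→b11/s3 L1-HIT; vc=[]
#5 0x16e→b22/s2 MISS; vc=[26]
#6 0xbe→b11/s3 L1-HIT; vc=[26]
#7 0x13a→b19/s3 MISS; vc=[26,11]
#8 0x1a2→b26/s2 VC-HIT; vc=[22,11]
#9 0xb9→b11/s3 VC-HIT; vc=[22,19]
#10 0xfb→b15/s3 MISS; vc=[22,19,11]
#11 0xff→b15/s3 L1-HIT; vc=[22,19,11]
#12 0x166→b22/s2 VC-HIT; vc=[26,19,11]

VC = [26, 19, 11]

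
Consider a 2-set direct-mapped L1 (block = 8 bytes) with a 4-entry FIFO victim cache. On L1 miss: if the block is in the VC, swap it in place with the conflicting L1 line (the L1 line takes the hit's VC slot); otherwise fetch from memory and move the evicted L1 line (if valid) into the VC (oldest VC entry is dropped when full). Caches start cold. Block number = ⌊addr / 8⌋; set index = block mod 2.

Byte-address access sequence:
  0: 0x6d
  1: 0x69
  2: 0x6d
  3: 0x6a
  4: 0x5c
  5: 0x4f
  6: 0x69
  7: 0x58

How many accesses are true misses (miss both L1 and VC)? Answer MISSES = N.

MISSES = 3

#0 0x6d→b13/s1 MISS; vc=[]
#1 0x69→b13/s1 L1-HIT; vc=[]
#2 0x6d→b13/s1 L1-HIT; vc=[]
#3 0x6a→b13/s1 L1-HIT; vc=[]
#4 0x5c→b11/s1 MISS; vc=[13]
#5 0x4f→b9/s1 MISS; vc=[13,11]
#6 0x69→b13/s1 VC-HIT; vc=[9,11]
#7 0x58→b11/s1 VC-HIT; vc=[9,13]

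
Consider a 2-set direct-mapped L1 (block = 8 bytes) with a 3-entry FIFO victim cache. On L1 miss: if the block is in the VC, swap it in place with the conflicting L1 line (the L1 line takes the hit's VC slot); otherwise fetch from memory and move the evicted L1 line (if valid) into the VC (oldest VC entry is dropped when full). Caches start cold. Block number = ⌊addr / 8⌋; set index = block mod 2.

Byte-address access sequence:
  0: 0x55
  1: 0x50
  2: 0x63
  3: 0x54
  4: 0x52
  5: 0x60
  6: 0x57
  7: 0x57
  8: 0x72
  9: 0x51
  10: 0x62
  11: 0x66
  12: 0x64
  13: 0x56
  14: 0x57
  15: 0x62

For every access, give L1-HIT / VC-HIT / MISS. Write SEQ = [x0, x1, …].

SEQ = [MISS, L1-HIT, MISS, VC-HIT, L1-HIT, VC-HIT, VC-HIT, L1-HIT, MISS, VC-HIT, VC-HIT, L1-HIT, L1-HIT, VC-HIT, L1-HIT, VC-HIT]

  [0] addr=0x55 blk=10 s=0: MISS | VC []
  [1] addr=0x50 blk=10 s=0: L1-HIT | VC []
  [2] addr=0x63 blk=12 s=0: MISS | VC [10]
  [3] addr=0x54 blk=10 s=0: VC-HIT | VC [12]
  [4] addr=0x52 blk=10 s=0: L1-HIT | VC [12]
  [5] addr=0x60 blk=12 s=0: VC-HIT | VC [10]
  [6] addr=0x57 blk=10 s=0: VC-HIT | VC [12]
  [7] addr=0x57 blk=10 s=0: L1-HIT | VC [12]
  [8] addr=0x72 blk=14 s=0: MISS | VC [12, 10]
  [9] addr=0x51 blk=10 s=0: VC-HIT | VC [12, 14]
  [10] addr=0x62 blk=12 s=0: VC-HIT | VC [10, 14]
  [11] addr=0x66 blk=12 s=0: L1-HIT | VC [10, 14]
  [12] addr=0x64 blk=12 s=0: L1-HIT | VC [10, 14]
  [13] addr=0x56 blk=10 s=0: VC-HIT | VC [12, 14]
  [14] addr=0x57 blk=10 s=0: L1-HIT | VC [12, 14]
  [15] addr=0x62 blk=12 s=0: VC-HIT | VC [10, 14]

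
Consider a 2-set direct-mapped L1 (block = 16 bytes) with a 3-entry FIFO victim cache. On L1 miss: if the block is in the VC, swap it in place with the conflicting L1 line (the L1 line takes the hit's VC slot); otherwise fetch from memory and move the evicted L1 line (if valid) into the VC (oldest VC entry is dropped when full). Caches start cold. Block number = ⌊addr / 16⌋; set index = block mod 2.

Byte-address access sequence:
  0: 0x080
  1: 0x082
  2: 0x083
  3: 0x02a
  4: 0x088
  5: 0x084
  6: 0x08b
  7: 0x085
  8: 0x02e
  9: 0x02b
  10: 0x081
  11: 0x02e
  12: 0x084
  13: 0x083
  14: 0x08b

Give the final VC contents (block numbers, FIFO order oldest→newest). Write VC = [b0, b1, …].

VC = [2]

  [0] addr=0x80 blk=8 s=0: MISS | VC []
  [1] addr=0x82 blk=8 s=0: L1-HIT | VC []
  [2] addr=0x83 blk=8 s=0: L1-HIT | VC []
  [3] addr=0x2a blk=2 s=0: MISS | VC [8]
  [4] addr=0x88 blk=8 s=0: VC-HIT | VC [2]
  [5] addr=0x84 blk=8 s=0: L1-HIT | VC [2]
  [6] addr=0x8b blk=8 s=0: L1-HIT | VC [2]
  [7] addr=0x85 blk=8 s=0: L1-HIT | VC [2]
  [8] addr=0x2e blk=2 s=0: VC-HIT | VC [8]
  [9] addr=0x2b blk=2 s=0: L1-HIT | VC [8]
  [10] addr=0x81 blk=8 s=0: VC-HIT | VC [2]
  [11] addr=0x2e blk=2 s=0: VC-HIT | VC [8]
  [12] addr=0x84 blk=8 s=0: VC-HIT | VC [2]
  [13] addr=0x83 blk=8 s=0: L1-HIT | VC [2]
  [14] addr=0x8b blk=8 s=0: L1-HIT | VC [2]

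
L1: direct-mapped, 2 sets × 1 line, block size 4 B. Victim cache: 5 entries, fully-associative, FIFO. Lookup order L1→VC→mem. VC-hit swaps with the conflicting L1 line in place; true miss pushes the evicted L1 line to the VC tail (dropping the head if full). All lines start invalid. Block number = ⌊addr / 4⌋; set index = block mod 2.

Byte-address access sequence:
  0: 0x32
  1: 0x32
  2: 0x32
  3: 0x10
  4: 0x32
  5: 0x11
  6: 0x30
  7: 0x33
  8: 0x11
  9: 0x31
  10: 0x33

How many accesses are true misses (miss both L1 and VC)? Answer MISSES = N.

  [0] addr=0x32 blk=12 s=0: MISS | VC []
  [1] addr=0x32 blk=12 s=0: L1-HIT | VC []
  [2] addr=0x32 blk=12 s=0: L1-HIT | VC []
  [3] addr=0x10 blk=4 s=0: MISS | VC [12]
  [4] addr=0x32 blk=12 s=0: VC-HIT | VC [4]
  [5] addr=0x11 blk=4 s=0: VC-HIT | VC [12]
  [6] addr=0x30 blk=12 s=0: VC-HIT | VC [4]
  [7] addr=0x33 blk=12 s=0: L1-HIT | VC [4]
  [8] addr=0x11 blk=4 s=0: VC-HIT | VC [12]
  [9] addr=0x31 blk=12 s=0: VC-HIT | VC [4]
  [10] addr=0x33 blk=12 s=0: L1-HIT | VC [4]

MISSES = 2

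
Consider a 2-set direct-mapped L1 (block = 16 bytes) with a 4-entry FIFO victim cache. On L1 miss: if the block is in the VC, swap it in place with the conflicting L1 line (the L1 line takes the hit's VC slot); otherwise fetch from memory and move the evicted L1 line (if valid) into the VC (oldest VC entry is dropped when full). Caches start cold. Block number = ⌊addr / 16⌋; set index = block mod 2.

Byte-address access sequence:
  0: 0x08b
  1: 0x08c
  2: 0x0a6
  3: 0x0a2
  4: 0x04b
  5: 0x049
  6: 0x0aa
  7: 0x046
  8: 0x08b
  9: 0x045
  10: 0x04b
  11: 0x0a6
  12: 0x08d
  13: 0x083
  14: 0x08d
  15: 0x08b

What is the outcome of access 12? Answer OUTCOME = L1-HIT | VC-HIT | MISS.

OUTCOME = VC-HIT

  [0] addr=0x8b blk=8 s=0: MISS | VC []
  [1] addr=0x8c blk=8 s=0: L1-HIT | VC []
  [2] addr=0xa6 blk=10 s=0: MISS | VC [8]
  [3] addr=0xa2 blk=10 s=0: L1-HIT | VC [8]
  [4] addr=0x4b blk=4 s=0: MISS | VC [8, 10]
  [5] addr=0x49 blk=4 s=0: L1-HIT | VC [8, 10]
  [6] addr=0xaa blk=10 s=0: VC-HIT | VC [8, 4]
  [7] addr=0x46 blk=4 s=0: VC-HIT | VC [8, 10]
  [8] addr=0x8b blk=8 s=0: VC-HIT | VC [4, 10]
  [9] addr=0x45 blk=4 s=0: VC-HIT | VC [8, 10]
  [10] addr=0x4b blk=4 s=0: L1-HIT | VC [8, 10]
  [11] addr=0xa6 blk=10 s=0: VC-HIT | VC [8, 4]
  [12] addr=0x8d blk=8 s=0: VC-HIT | VC [10, 4]
  [13] addr=0x83 blk=8 s=0: L1-HIT | VC [10, 4]
  [14] addr=0x8d blk=8 s=0: L1-HIT | VC [10, 4]
  [15] addr=0x8b blk=8 s=0: L1-HIT | VC [10, 4]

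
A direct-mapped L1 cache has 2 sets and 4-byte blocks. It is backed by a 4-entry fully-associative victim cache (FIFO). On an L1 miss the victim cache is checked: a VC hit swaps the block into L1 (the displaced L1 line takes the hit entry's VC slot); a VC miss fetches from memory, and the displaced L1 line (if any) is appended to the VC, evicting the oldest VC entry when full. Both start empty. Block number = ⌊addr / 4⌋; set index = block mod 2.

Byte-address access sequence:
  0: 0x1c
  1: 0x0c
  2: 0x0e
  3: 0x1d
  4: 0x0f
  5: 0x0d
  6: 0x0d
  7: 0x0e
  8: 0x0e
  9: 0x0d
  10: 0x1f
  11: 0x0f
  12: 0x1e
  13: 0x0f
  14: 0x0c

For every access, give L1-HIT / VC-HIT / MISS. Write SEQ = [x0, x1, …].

0: 0x1c (blk 7, set 1) → MISS  vc=[]
1: 0xc (blk 3, set 1) → MISS  vc=[7]
2: 0xe (blk 3, set 1) → L1-HIT  vc=[7]
3: 0x1d (blk 7, set 1) → VC-HIT  vc=[3]
4: 0xf (blk 3, set 1) → VC-HIT  vc=[7]
5: 0xd (blk 3, set 1) → L1-HIT  vc=[7]
6: 0xd (blk 3, set 1) → L1-HIT  vc=[7]
7: 0xe (blk 3, set 1) → L1-HIT  vc=[7]
8: 0xe (blk 3, set 1) → L1-HIT  vc=[7]
9: 0xd (blk 3, set 1) → L1-HIT  vc=[7]
10: 0x1f (blk 7, set 1) → VC-HIT  vc=[3]
11: 0xf (blk 3, set 1) → VC-HIT  vc=[7]
12: 0x1e (blk 7, set 1) → VC-HIT  vc=[3]
13: 0xf (blk 3, set 1) → VC-HIT  vc=[7]
14: 0xc (blk 3, set 1) → L1-HIT  vc=[7]

SEQ = [MISS, MISS, L1-HIT, VC-HIT, VC-HIT, L1-HIT, L1-HIT, L1-HIT, L1-HIT, L1-HIT, VC-HIT, VC-HIT, VC-HIT, VC-HIT, L1-HIT]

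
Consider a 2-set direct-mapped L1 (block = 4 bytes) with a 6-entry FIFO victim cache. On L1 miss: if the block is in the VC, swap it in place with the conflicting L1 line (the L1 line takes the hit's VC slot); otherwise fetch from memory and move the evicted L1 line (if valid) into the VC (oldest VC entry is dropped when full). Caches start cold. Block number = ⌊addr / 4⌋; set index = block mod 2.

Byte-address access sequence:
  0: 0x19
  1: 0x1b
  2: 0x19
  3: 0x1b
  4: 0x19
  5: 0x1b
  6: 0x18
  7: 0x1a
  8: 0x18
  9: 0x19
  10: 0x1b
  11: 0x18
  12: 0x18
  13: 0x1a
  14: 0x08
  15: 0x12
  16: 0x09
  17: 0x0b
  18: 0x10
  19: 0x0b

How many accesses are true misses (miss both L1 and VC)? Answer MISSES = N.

#0 0x19→b6/s0 MISS; vc=[]
#1 0x1b→b6/s0 L1-HIT; vc=[]
#2 0x19→b6/s0 L1-HIT; vc=[]
#3 0x1b→b6/s0 L1-HIT; vc=[]
#4 0x19→b6/s0 L1-HIT; vc=[]
#5 0x1b→b6/s0 L1-HIT; vc=[]
#6 0x18→b6/s0 L1-HIT; vc=[]
#7 0x1a→b6/s0 L1-HIT; vc=[]
#8 0x18→b6/s0 L1-HIT; vc=[]
#9 0x19→b6/s0 L1-HIT; vc=[]
#10 0x1b→b6/s0 L1-HIT; vc=[]
#11 0x18→b6/s0 L1-HIT; vc=[]
#12 0x18→b6/s0 L1-HIT; vc=[]
#13 0x1a→b6/s0 L1-HIT; vc=[]
#14 0x8→b2/s0 MISS; vc=[6]
#15 0x12→b4/s0 MISS; vc=[6,2]
#16 0x9→b2/s0 VC-HIT; vc=[6,4]
#17 0xb→b2/s0 L1-HIT; vc=[6,4]
#18 0x10→b4/s0 VC-HIT; vc=[6,2]
#19 0xb→b2/s0 VC-HIT; vc=[6,4]

MISSES = 3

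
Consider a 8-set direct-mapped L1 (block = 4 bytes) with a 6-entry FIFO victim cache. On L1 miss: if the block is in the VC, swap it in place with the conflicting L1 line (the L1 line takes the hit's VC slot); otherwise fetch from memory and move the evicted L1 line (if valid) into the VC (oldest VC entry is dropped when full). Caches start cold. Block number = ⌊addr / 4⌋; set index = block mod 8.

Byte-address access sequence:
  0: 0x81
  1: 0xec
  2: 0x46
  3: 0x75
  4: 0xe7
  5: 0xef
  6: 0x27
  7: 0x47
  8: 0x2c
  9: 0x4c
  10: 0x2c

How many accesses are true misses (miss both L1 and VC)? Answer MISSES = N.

0: 0x81 (blk 32, set 0) → MISS  vc=[]
1: 0xec (blk 59, set 3) → MISS  vc=[]
2: 0x46 (blk 17, set 1) → MISS  vc=[]
3: 0x75 (blk 29, set 5) → MISS  vc=[]
4: 0xe7 (blk 57, set 1) → MISS  vc=[17]
5: 0xef (blk 59, set 3) → L1-HIT  vc=[17]
6: 0x27 (blk 9, set 1) → MISS  vc=[17, 57]
7: 0x47 (blk 17, set 1) → VC-HIT  vc=[9, 57]
8: 0x2c (blk 11, set 3) → MISS  vc=[9, 57, 59]
9: 0x4c (blk 19, set 3) → MISS  vc=[9, 57, 59, 11]
10: 0x2c (blk 11, set 3) → VC-HIT  vc=[9, 57, 59, 19]

MISSES = 8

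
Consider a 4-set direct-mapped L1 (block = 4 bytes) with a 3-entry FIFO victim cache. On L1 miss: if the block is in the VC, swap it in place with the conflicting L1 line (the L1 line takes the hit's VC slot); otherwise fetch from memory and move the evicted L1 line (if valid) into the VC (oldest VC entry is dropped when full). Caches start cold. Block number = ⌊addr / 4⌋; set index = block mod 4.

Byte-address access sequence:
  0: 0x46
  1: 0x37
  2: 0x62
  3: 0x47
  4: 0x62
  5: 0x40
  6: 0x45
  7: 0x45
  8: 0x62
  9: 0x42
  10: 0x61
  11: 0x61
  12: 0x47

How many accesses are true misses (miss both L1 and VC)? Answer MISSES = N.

MISSES = 4

#0 0x46→b17/s1 MISS; vc=[]
#1 0x37→b13/s1 MISS; vc=[17]
#2 0x62→b24/s0 MISS; vc=[17]
#3 0x47→b17/s1 VC-HIT; vc=[13]
#4 0x62→b24/s0 L1-HIT; vc=[13]
#5 0x40→b16/s0 MISS; vc=[13,24]
#6 0x45→b17/s1 L1-HIT; vc=[13,24]
#7 0x45→b17/s1 L1-HIT; vc=[13,24]
#8 0x62→b24/s0 VC-HIT; vc=[13,16]
#9 0x42→b16/s0 VC-HIT; vc=[13,24]
#10 0x61→b24/s0 VC-HIT; vc=[13,16]
#11 0x61→b24/s0 L1-HIT; vc=[13,16]
#12 0x47→b17/s1 L1-HIT; vc=[13,16]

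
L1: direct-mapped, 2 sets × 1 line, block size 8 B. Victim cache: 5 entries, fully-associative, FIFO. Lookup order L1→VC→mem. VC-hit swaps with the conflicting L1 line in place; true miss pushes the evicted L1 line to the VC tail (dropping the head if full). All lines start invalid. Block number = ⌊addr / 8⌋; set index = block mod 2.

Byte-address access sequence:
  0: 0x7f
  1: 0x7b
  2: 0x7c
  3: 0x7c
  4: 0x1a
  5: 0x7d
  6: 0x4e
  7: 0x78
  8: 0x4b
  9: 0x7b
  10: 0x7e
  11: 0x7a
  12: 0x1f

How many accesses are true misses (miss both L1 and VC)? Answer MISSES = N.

0: 0x7f (blk 15, set 1) → MISS  vc=[]
1: 0x7b (blk 15, set 1) → L1-HIT  vc=[]
2: 0x7c (blk 15, set 1) → L1-HIT  vc=[]
3: 0x7c (blk 15, set 1) → L1-HIT  vc=[]
4: 0x1a (blk 3, set 1) → MISS  vc=[15]
5: 0x7d (blk 15, set 1) → VC-HIT  vc=[3]
6: 0x4e (blk 9, set 1) → MISS  vc=[3, 15]
7: 0x78 (blk 15, set 1) → VC-HIT  vc=[3, 9]
8: 0x4b (blk 9, set 1) → VC-HIT  vc=[3, 15]
9: 0x7b (blk 15, set 1) → VC-HIT  vc=[3, 9]
10: 0x7e (blk 15, set 1) → L1-HIT  vc=[3, 9]
11: 0x7a (blk 15, set 1) → L1-HIT  vc=[3, 9]
12: 0x1f (blk 3, set 1) → VC-HIT  vc=[15, 9]

MISSES = 3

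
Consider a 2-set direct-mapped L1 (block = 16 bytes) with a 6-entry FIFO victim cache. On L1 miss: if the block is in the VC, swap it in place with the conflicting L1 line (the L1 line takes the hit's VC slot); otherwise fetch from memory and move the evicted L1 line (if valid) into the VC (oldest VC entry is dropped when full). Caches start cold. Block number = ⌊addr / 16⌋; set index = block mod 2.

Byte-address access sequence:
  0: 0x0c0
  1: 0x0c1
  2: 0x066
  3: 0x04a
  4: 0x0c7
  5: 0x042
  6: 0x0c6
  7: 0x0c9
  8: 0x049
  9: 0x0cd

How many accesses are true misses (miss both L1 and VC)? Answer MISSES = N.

  [0] addr=0xc0 blk=12 s=0: MISS | VC []
  [1] addr=0xc1 blk=12 s=0: L1-HIT | VC []
  [2] addr=0x66 blk=6 s=0: MISS | VC [12]
  [3] addr=0x4a blk=4 s=0: MISS | VC [12, 6]
  [4] addr=0xc7 blk=12 s=0: VC-HIT | VC [4, 6]
  [5] addr=0x42 blk=4 s=0: VC-HIT | VC [12, 6]
  [6] addr=0xc6 blk=12 s=0: VC-HIT | VC [4, 6]
  [7] addr=0xc9 blk=12 s=0: L1-HIT | VC [4, 6]
  [8] addr=0x49 blk=4 s=0: VC-HIT | VC [12, 6]
  [9] addr=0xcd blk=12 s=0: VC-HIT | VC [4, 6]

MISSES = 3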